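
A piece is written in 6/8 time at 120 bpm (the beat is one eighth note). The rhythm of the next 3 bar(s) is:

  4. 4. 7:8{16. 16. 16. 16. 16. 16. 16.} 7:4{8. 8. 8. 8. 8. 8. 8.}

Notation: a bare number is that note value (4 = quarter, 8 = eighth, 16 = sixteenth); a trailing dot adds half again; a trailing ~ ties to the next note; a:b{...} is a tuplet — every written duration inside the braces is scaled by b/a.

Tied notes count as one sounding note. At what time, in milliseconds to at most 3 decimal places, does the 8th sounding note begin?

note 8 onset = 72/7b = 5142.857ms

1. 0.0ms @ 0 + 1500.0ms (3)
2. 1500.0ms @ 3 + 1500.0ms (3)
3. 3000.0ms @ 6 + 428.571ms (6/7)
4. 3428.571ms @ 48/7 + 428.571ms (6/7)
5. 3857.143ms @ 54/7 + 428.571ms (6/7)
6. 4285.714ms @ 60/7 + 428.571ms (6/7)
7. 4714.286ms @ 66/7 + 428.571ms (6/7)
8. 5142.857ms @ 72/7 + 428.571ms (6/7)
9. 5571.429ms @ 78/7 + 428.571ms (6/7)
10. 6000.0ms @ 12 + 428.571ms (6/7)
11. 6428.571ms @ 90/7 + 428.571ms (6/7)
12. 6857.143ms @ 96/7 + 428.571ms (6/7)
13. 7285.714ms @ 102/7 + 428.571ms (6/7)
14. 7714.286ms @ 108/7 + 428.571ms (6/7)
15. 8142.857ms @ 114/7 + 428.571ms (6/7)
16. 8571.429ms @ 120/7 + 428.571ms (6/7)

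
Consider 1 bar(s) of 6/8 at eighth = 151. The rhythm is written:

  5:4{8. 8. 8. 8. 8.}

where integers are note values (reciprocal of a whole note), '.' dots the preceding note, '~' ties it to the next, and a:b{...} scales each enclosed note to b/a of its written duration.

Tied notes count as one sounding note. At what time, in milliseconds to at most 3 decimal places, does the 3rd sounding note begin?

note 3 onset = 12/5b = 953.642ms

1. 0.0ms @ 0 + 476.821ms (6/5)
2. 476.821ms @ 6/5 + 476.821ms (6/5)
3. 953.642ms @ 12/5 + 476.821ms (6/5)
4. 1430.464ms @ 18/5 + 476.821ms (6/5)
5. 1907.285ms @ 24/5 + 476.821ms (6/5)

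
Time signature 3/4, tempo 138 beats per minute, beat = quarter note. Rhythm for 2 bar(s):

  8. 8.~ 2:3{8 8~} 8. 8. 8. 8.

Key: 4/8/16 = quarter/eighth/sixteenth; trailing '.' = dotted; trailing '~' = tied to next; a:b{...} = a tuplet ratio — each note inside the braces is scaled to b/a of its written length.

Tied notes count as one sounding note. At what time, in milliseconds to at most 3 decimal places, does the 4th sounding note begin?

note 4 onset = 15/4b = 1630.435ms

1. 0.0ms @ 0 + 326.087ms (3/4)
2. 326.087ms @ 3/4 + 652.174ms (3/2)
3. 978.261ms @ 9/4 + 652.174ms (3/2)
4. 1630.435ms @ 15/4 + 326.087ms (3/4)
5. 1956.522ms @ 9/2 + 326.087ms (3/4)
6. 2282.609ms @ 21/4 + 326.087ms (3/4)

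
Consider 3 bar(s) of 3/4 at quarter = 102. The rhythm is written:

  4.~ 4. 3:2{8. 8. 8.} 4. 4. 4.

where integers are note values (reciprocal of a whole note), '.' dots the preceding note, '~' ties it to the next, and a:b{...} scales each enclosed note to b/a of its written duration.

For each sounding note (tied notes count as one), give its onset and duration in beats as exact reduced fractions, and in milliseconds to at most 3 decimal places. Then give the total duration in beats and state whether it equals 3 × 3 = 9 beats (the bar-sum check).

1) 0.0ms=0b +1764.706ms=3b
2) 1764.706ms=3b +294.118ms=1/2b
3) 2058.824ms=7/2b +294.118ms=1/2b
4) 2352.941ms=4b +294.118ms=1/2b
5) 2647.059ms=9/2b +882.353ms=3/2b
6) 3529.412ms=6b +882.353ms=3/2b
7) 4411.765ms=15/2b +882.353ms=3/2b
Σ=9b of 9 (102bpm 3/4) — PASS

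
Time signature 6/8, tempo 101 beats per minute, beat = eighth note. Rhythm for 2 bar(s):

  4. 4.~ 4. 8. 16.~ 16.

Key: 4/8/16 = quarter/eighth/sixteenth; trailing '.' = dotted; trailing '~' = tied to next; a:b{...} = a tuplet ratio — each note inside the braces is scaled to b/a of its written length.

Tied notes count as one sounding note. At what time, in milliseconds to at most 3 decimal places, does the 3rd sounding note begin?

1. 0.0ms @ 0 + 1782.178ms (3)
2. 1782.178ms @ 3 + 3564.356ms (6)
3. 5346.535ms @ 9 + 891.089ms (3/2)
4. 6237.624ms @ 21/2 + 891.089ms (3/2)

note 3 onset = 9b = 5346.535ms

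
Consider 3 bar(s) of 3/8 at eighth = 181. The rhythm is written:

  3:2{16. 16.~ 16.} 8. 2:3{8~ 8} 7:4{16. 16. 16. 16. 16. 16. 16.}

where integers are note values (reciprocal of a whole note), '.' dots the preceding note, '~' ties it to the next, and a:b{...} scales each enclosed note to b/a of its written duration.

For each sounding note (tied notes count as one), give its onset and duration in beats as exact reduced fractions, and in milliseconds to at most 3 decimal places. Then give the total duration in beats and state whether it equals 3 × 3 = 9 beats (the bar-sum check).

1) 0.0ms=0b +165.746ms=1/2b
2) 165.746ms=1/2b +331.492ms=1b
3) 497.238ms=3/2b +497.238ms=3/2b
4) 994.475ms=3b +994.475ms=3b
5) 1988.95ms=6b +142.068ms=3/7b
6) 2131.018ms=45/7b +142.068ms=3/7b
7) 2273.086ms=48/7b +142.068ms=3/7b
8) 2415.154ms=51/7b +142.068ms=3/7b
9) 2557.222ms=54/7b +142.068ms=3/7b
10) 2699.29ms=57/7b +142.068ms=3/7b
11) 2841.358ms=60/7b +142.068ms=3/7b
Σ=9b of 9 (181bpm 3/8) — PASS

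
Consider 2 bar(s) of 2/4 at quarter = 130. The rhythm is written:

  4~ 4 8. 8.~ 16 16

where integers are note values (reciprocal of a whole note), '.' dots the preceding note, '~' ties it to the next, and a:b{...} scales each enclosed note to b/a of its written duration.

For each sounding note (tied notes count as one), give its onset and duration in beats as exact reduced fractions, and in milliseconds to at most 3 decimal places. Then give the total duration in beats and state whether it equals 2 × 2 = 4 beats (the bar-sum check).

1) 0.0ms=0b +923.077ms=2b
2) 923.077ms=2b +346.154ms=3/4b
3) 1269.231ms=11/4b +461.538ms=1b
4) 1730.769ms=15/4b +115.385ms=1/4b
Σ=4b of 4 (130bpm 2/4) — PASS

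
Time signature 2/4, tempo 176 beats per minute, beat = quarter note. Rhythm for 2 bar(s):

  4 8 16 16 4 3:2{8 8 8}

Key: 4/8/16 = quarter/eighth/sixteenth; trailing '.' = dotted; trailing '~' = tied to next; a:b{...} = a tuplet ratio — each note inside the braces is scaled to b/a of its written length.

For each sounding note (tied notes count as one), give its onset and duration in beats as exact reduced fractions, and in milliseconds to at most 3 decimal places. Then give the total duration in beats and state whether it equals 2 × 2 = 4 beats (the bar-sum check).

1) 0.0ms=0b +340.909ms=1b
2) 340.909ms=1b +170.455ms=1/2b
3) 511.364ms=3/2b +85.227ms=1/4b
4) 596.591ms=7/4b +85.227ms=1/4b
5) 681.818ms=2b +340.909ms=1b
6) 1022.727ms=3b +113.636ms=1/3b
7) 1136.364ms=10/3b +113.636ms=1/3b
8) 1250.0ms=11/3b +113.636ms=1/3b
Σ=4b of 4 (176bpm 2/4) — PASS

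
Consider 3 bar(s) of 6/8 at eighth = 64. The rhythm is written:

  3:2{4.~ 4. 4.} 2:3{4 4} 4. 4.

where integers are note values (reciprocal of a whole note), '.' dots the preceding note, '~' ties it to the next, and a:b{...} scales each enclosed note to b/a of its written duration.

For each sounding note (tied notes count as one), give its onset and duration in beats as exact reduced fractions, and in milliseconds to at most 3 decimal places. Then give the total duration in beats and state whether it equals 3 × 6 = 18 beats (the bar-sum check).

1) 0.0ms=0b +3750.0ms=4b
2) 3750.0ms=4b +1875.0ms=2b
3) 5625.0ms=6b +2812.5ms=3b
4) 8437.5ms=9b +2812.5ms=3b
5) 11250.0ms=12b +2812.5ms=3b
6) 14062.5ms=15b +2812.5ms=3b
Σ=18b of 18 (64bpm 6/8) — PASS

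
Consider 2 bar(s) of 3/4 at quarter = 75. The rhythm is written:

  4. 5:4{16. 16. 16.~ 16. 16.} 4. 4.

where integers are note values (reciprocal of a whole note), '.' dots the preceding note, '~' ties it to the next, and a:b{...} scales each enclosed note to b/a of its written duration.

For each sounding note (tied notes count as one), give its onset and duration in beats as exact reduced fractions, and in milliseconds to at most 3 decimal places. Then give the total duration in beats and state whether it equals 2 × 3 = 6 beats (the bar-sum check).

1) 0.0ms=0b +1200.0ms=3/2b
2) 1200.0ms=3/2b +240.0ms=3/10b
3) 1440.0ms=9/5b +240.0ms=3/10b
4) 1680.0ms=21/10b +480.0ms=3/5b
5) 2160.0ms=27/10b +240.0ms=3/10b
6) 2400.0ms=3b +1200.0ms=3/2b
7) 3600.0ms=9/2b +1200.0ms=3/2b
Σ=6b of 6 (75bpm 3/4) — PASS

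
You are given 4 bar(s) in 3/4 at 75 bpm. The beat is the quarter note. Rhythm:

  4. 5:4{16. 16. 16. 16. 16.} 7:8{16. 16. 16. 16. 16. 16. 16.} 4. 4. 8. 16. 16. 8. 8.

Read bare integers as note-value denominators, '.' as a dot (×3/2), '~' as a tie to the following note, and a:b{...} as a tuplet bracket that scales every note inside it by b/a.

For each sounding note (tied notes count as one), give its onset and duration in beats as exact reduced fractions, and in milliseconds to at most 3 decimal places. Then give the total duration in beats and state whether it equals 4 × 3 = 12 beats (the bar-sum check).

1) 0.0ms=0b +1200.0ms=3/2b
2) 1200.0ms=3/2b +240.0ms=3/10b
3) 1440.0ms=9/5b +240.0ms=3/10b
4) 1680.0ms=21/10b +240.0ms=3/10b
5) 1920.0ms=12/5b +240.0ms=3/10b
6) 2160.0ms=27/10b +240.0ms=3/10b
7) 2400.0ms=3b +342.857ms=3/7b
8) 2742.857ms=24/7b +342.857ms=3/7b
9) 3085.714ms=27/7b +342.857ms=3/7b
10) 3428.571ms=30/7b +342.857ms=3/7b
11) 3771.429ms=33/7b +342.857ms=3/7b
12) 4114.286ms=36/7b +342.857ms=3/7b
13) 4457.143ms=39/7b +342.857ms=3/7b
14) 4800.0ms=6b +1200.0ms=3/2b
15) 6000.0ms=15/2b +1200.0ms=3/2b
16) 7200.0ms=9b +600.0ms=3/4b
17) 7800.0ms=39/4b +300.0ms=3/8b
18) 8100.0ms=81/8b +300.0ms=3/8b
19) 8400.0ms=21/2b +600.0ms=3/4b
20) 9000.0ms=45/4b +600.0ms=3/4b
Σ=12b of 12 (75bpm 3/4) — PASS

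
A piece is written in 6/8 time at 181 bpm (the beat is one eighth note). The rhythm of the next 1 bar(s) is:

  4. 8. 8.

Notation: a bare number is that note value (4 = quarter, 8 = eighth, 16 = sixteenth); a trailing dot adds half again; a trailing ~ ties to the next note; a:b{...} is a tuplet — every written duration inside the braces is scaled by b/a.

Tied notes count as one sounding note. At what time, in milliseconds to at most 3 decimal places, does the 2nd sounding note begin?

note 2 onset = 3b = 994.475ms

1. 0.0ms @ 0 + 994.475ms (3)
2. 994.475ms @ 3 + 497.238ms (3/2)
3. 1491.713ms @ 9/2 + 497.238ms (3/2)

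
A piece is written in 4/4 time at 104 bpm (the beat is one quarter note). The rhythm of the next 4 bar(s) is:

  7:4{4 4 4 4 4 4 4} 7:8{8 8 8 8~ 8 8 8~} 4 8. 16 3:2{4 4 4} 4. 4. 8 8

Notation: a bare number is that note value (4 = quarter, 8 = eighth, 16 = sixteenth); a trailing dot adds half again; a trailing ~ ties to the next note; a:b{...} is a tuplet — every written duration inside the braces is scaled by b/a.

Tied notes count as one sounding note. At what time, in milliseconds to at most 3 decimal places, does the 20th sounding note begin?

1. 0.0ms @ 0 + 329.67ms (4/7)
2. 329.67ms @ 4/7 + 329.67ms (4/7)
3. 659.341ms @ 8/7 + 329.67ms (4/7)
4. 989.011ms @ 12/7 + 329.67ms (4/7)
5. 1318.681ms @ 16/7 + 329.67ms (4/7)
6. 1648.352ms @ 20/7 + 329.67ms (4/7)
7. 1978.022ms @ 24/7 + 329.67ms (4/7)
8. 2307.692ms @ 4 + 329.67ms (4/7)
9. 2637.363ms @ 32/7 + 329.67ms (4/7)
10. 2967.033ms @ 36/7 + 329.67ms (4/7)
11. 3296.703ms @ 40/7 + 659.341ms (8/7)
12. 3956.044ms @ 48/7 + 329.67ms (4/7)
13. 4285.714ms @ 52/7 + 906.593ms (11/7)
14. 5192.308ms @ 9 + 432.692ms (3/4)
15. 5625.0ms @ 39/4 + 144.231ms (1/4)
16. 5769.231ms @ 10 + 384.615ms (2/3)
17. 6153.846ms @ 32/3 + 384.615ms (2/3)
18. 6538.462ms @ 34/3 + 384.615ms (2/3)
19. 6923.077ms @ 12 + 865.385ms (3/2)
20. 7788.462ms @ 27/2 + 865.385ms (3/2)
21. 8653.846ms @ 15 + 288.462ms (1/2)
22. 8942.308ms @ 31/2 + 288.462ms (1/2)

note 20 onset = 27/2b = 7788.462ms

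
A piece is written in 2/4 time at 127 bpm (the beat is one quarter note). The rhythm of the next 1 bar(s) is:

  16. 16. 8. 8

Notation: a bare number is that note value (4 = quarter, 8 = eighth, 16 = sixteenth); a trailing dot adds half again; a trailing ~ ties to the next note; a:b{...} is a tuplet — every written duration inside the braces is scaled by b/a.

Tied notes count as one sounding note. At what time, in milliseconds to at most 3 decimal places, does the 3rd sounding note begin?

1. 0.0ms @ 0 + 177.165ms (3/8)
2. 177.165ms @ 3/8 + 177.165ms (3/8)
3. 354.331ms @ 3/4 + 354.331ms (3/4)
4. 708.661ms @ 3/2 + 236.22ms (1/2)

note 3 onset = 3/4b = 354.331ms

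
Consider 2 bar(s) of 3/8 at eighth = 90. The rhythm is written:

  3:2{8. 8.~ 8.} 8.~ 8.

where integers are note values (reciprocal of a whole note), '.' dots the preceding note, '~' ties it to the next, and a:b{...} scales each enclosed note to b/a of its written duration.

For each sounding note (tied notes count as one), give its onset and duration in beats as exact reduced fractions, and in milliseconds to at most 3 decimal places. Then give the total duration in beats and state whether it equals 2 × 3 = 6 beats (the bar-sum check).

1) 0.0ms=0b +666.667ms=1b
2) 666.667ms=1b +1333.333ms=2b
3) 2000.0ms=3b +2000.0ms=3b
Σ=6b of 6 (90bpm 3/8) — PASS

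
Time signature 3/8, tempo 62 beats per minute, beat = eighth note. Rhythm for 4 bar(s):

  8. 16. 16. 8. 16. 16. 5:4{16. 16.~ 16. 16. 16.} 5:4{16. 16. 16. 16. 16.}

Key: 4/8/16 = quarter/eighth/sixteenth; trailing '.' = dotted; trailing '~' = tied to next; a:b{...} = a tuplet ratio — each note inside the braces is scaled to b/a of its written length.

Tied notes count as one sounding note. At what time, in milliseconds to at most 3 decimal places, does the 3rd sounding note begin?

note 3 onset = 9/4b = 2177.419ms

1. 0.0ms @ 0 + 1451.613ms (3/2)
2. 1451.613ms @ 3/2 + 725.806ms (3/4)
3. 2177.419ms @ 9/4 + 725.806ms (3/4)
4. 2903.226ms @ 3 + 1451.613ms (3/2)
5. 4354.839ms @ 9/2 + 725.806ms (3/4)
6. 5080.645ms @ 21/4 + 725.806ms (3/4)
7. 5806.452ms @ 6 + 580.645ms (3/5)
8. 6387.097ms @ 33/5 + 1161.29ms (6/5)
9. 7548.387ms @ 39/5 + 580.645ms (3/5)
10. 8129.032ms @ 42/5 + 580.645ms (3/5)
11. 8709.677ms @ 9 + 580.645ms (3/5)
12. 9290.323ms @ 48/5 + 580.645ms (3/5)
13. 9870.968ms @ 51/5 + 580.645ms (3/5)
14. 10451.613ms @ 54/5 + 580.645ms (3/5)
15. 11032.258ms @ 57/5 + 580.645ms (3/5)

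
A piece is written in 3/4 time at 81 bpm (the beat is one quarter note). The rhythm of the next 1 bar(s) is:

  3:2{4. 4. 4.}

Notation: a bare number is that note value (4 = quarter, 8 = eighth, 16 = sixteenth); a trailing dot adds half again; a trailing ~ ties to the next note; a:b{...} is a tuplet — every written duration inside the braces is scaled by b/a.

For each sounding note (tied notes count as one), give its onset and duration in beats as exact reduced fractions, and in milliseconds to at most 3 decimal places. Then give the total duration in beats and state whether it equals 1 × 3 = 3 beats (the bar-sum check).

1) 0.0ms=0b +740.741ms=1b
2) 740.741ms=1b +740.741ms=1b
3) 1481.481ms=2b +740.741ms=1b
Σ=3b of 3 (81bpm 3/4) — PASS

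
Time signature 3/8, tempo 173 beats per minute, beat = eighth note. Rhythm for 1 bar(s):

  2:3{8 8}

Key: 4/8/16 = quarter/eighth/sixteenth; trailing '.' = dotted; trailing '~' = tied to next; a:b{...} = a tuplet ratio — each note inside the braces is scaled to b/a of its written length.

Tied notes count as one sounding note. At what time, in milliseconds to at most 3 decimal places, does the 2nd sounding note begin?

note 2 onset = 3/2b = 520.231ms

1. 0.0ms @ 0 + 520.231ms (3/2)
2. 520.231ms @ 3/2 + 520.231ms (3/2)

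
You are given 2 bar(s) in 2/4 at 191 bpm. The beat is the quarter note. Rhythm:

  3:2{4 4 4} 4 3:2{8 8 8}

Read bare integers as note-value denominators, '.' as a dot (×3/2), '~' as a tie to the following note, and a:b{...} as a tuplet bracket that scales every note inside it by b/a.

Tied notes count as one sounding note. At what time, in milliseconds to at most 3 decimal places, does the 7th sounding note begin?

1. 0.0ms @ 0 + 209.424ms (2/3)
2. 209.424ms @ 2/3 + 209.424ms (2/3)
3. 418.848ms @ 4/3 + 209.424ms (2/3)
4. 628.272ms @ 2 + 314.136ms (1)
5. 942.408ms @ 3 + 104.712ms (1/3)
6. 1047.12ms @ 10/3 + 104.712ms (1/3)
7. 1151.832ms @ 11/3 + 104.712ms (1/3)

note 7 onset = 11/3b = 1151.832ms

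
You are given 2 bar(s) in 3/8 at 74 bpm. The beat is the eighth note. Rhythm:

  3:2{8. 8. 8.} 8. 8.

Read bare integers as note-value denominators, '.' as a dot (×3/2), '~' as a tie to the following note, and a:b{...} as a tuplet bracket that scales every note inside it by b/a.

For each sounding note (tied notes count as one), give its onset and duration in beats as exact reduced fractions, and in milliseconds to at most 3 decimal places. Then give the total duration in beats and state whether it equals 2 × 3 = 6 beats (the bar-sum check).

1) 0.0ms=0b +810.811ms=1b
2) 810.811ms=1b +810.811ms=1b
3) 1621.622ms=2b +810.811ms=1b
4) 2432.432ms=3b +1216.216ms=3/2b
5) 3648.649ms=9/2b +1216.216ms=3/2b
Σ=6b of 6 (74bpm 3/8) — PASS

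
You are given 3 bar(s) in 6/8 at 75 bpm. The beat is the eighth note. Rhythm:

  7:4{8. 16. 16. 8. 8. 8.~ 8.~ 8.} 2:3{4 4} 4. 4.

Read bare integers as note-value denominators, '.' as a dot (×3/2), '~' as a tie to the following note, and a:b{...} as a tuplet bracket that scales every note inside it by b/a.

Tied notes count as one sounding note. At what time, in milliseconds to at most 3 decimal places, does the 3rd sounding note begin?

note 3 onset = 9/7b = 1028.571ms

1. 0.0ms @ 0 + 685.714ms (6/7)
2. 685.714ms @ 6/7 + 342.857ms (3/7)
3. 1028.571ms @ 9/7 + 342.857ms (3/7)
4. 1371.429ms @ 12/7 + 685.714ms (6/7)
5. 2057.143ms @ 18/7 + 685.714ms (6/7)
6. 2742.857ms @ 24/7 + 2057.143ms (18/7)
7. 4800.0ms @ 6 + 2400.0ms (3)
8. 7200.0ms @ 9 + 2400.0ms (3)
9. 9600.0ms @ 12 + 2400.0ms (3)
10. 12000.0ms @ 15 + 2400.0ms (3)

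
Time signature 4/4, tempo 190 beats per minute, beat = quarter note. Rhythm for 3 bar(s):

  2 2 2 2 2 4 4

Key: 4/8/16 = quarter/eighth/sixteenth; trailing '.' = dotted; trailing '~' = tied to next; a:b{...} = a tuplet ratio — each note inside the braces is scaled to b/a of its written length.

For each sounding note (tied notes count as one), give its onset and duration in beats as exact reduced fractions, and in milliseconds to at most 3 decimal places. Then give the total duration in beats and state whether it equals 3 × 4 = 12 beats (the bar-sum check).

1) 0.0ms=0b +631.579ms=2b
2) 631.579ms=2b +631.579ms=2b
3) 1263.158ms=4b +631.579ms=2b
4) 1894.737ms=6b +631.579ms=2b
5) 2526.316ms=8b +631.579ms=2b
6) 3157.895ms=10b +315.789ms=1b
7) 3473.684ms=11b +315.789ms=1b
Σ=12b of 12 (190bpm 4/4) — PASS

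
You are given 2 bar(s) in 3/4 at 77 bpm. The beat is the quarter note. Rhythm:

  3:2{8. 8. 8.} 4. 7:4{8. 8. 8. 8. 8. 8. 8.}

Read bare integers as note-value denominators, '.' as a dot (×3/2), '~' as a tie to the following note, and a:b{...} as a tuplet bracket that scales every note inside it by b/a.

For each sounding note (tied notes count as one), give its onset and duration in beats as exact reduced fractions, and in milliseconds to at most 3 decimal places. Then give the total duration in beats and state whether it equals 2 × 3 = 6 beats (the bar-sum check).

1) 0.0ms=0b +389.61ms=1/2b
2) 389.61ms=1/2b +389.61ms=1/2b
3) 779.221ms=1b +389.61ms=1/2b
4) 1168.831ms=3/2b +1168.831ms=3/2b
5) 2337.662ms=3b +333.952ms=3/7b
6) 2671.614ms=24/7b +333.952ms=3/7b
7) 3005.566ms=27/7b +333.952ms=3/7b
8) 3339.518ms=30/7b +333.952ms=3/7b
9) 3673.469ms=33/7b +333.952ms=3/7b
10) 4007.421ms=36/7b +333.952ms=3/7b
11) 4341.373ms=39/7b +333.952ms=3/7b
Σ=6b of 6 (77bpm 3/4) — PASS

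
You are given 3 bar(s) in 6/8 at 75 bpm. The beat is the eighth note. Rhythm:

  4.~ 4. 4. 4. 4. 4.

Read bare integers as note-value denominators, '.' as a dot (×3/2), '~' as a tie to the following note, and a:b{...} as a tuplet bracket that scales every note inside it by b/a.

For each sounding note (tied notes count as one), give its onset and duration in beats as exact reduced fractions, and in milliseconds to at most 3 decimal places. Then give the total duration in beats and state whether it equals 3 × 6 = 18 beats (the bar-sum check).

1) 0.0ms=0b +4800.0ms=6b
2) 4800.0ms=6b +2400.0ms=3b
3) 7200.0ms=9b +2400.0ms=3b
4) 9600.0ms=12b +2400.0ms=3b
5) 12000.0ms=15b +2400.0ms=3b
Σ=18b of 18 (75bpm 6/8) — PASS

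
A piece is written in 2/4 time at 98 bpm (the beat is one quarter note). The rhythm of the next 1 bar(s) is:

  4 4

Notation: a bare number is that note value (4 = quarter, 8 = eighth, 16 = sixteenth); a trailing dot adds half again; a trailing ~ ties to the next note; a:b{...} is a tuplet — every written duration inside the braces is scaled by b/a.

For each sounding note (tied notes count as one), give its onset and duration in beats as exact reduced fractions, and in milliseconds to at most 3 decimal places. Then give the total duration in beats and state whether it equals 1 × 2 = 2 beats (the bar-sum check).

1) 0.0ms=0b +612.245ms=1b
2) 612.245ms=1b +612.245ms=1b
Σ=2b of 2 (98bpm 2/4) — PASS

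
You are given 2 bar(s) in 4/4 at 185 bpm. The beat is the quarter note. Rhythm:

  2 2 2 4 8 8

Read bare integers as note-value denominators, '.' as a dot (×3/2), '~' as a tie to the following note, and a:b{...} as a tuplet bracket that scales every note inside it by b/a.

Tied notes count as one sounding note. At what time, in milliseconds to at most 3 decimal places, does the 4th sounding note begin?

note 4 onset = 6b = 1945.946ms

1. 0.0ms @ 0 + 648.649ms (2)
2. 648.649ms @ 2 + 648.649ms (2)
3. 1297.297ms @ 4 + 648.649ms (2)
4. 1945.946ms @ 6 + 324.324ms (1)
5. 2270.27ms @ 7 + 162.162ms (1/2)
6. 2432.432ms @ 15/2 + 162.162ms (1/2)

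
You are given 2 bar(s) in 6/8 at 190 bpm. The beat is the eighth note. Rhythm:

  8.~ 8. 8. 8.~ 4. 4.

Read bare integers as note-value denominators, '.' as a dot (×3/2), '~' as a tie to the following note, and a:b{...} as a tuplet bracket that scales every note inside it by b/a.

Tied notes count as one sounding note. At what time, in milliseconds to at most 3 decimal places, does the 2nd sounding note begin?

1. 0.0ms @ 0 + 947.368ms (3)
2. 947.368ms @ 3 + 473.684ms (3/2)
3. 1421.053ms @ 9/2 + 1421.053ms (9/2)
4. 2842.105ms @ 9 + 947.368ms (3)

note 2 onset = 3b = 947.368ms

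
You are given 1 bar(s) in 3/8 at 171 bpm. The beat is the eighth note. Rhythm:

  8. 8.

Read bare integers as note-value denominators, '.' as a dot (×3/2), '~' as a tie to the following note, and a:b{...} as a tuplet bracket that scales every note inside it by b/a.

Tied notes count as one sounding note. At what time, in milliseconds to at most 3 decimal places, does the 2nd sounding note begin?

note 2 onset = 3/2b = 526.316ms

1. 0.0ms @ 0 + 526.316ms (3/2)
2. 526.316ms @ 3/2 + 526.316ms (3/2)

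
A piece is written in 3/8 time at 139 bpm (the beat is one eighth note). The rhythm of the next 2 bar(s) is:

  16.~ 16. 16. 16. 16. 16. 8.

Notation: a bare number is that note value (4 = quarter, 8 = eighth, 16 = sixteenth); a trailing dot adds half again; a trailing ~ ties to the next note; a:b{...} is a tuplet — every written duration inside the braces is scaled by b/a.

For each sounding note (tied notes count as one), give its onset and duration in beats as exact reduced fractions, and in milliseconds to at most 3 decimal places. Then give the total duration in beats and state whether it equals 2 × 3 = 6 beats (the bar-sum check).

1) 0.0ms=0b +647.482ms=3/2b
2) 647.482ms=3/2b +323.741ms=3/4b
3) 971.223ms=9/4b +323.741ms=3/4b
4) 1294.964ms=3b +323.741ms=3/4b
5) 1618.705ms=15/4b +323.741ms=3/4b
6) 1942.446ms=9/2b +647.482ms=3/2b
Σ=6b of 6 (139bpm 3/8) — PASS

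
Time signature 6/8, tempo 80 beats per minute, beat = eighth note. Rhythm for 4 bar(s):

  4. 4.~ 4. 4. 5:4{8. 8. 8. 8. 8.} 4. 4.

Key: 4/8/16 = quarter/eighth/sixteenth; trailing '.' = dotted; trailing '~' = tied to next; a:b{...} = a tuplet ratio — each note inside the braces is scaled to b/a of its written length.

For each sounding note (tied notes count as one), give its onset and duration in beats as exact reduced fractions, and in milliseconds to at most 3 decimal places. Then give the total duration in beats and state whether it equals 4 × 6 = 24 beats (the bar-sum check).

1) 0.0ms=0b +2250.0ms=3b
2) 2250.0ms=3b +4500.0ms=6b
3) 6750.0ms=9b +2250.0ms=3b
4) 9000.0ms=12b +900.0ms=6/5b
5) 9900.0ms=66/5b +900.0ms=6/5b
6) 10800.0ms=72/5b +900.0ms=6/5b
7) 11700.0ms=78/5b +900.0ms=6/5b
8) 12600.0ms=84/5b +900.0ms=6/5b
9) 13500.0ms=18b +2250.0ms=3b
10) 15750.0ms=21b +2250.0ms=3b
Σ=24b of 24 (80bpm 6/8) — PASS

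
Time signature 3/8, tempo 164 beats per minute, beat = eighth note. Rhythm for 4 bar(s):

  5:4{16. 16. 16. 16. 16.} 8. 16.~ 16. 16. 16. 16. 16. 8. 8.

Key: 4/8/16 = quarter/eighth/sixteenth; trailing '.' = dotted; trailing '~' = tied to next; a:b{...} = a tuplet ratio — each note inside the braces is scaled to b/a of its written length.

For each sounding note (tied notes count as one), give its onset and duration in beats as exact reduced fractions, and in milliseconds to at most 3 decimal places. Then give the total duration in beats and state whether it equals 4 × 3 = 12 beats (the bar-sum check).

1) 0.0ms=0b +219.512ms=3/5b
2) 219.512ms=3/5b +219.512ms=3/5b
3) 439.024ms=6/5b +219.512ms=3/5b
4) 658.537ms=9/5b +219.512ms=3/5b
5) 878.049ms=12/5b +219.512ms=3/5b
6) 1097.561ms=3b +548.78ms=3/2b
7) 1646.341ms=9/2b +548.78ms=3/2b
8) 2195.122ms=6b +274.39ms=3/4b
9) 2469.512ms=27/4b +274.39ms=3/4b
10) 2743.902ms=15/2b +274.39ms=3/4b
11) 3018.293ms=33/4b +274.39ms=3/4b
12) 3292.683ms=9b +548.78ms=3/2b
13) 3841.463ms=21/2b +548.78ms=3/2b
Σ=12b of 12 (164bpm 3/8) — PASS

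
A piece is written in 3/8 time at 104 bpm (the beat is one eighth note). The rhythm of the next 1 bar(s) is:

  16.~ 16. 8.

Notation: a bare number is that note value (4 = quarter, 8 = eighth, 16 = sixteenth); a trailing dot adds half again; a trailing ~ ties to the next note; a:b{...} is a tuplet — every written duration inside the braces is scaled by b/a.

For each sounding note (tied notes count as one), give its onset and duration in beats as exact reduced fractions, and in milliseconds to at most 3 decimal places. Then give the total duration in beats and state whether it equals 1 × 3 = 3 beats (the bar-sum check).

1) 0.0ms=0b +865.385ms=3/2b
2) 865.385ms=3/2b +865.385ms=3/2b
Σ=3b of 3 (104bpm 3/8) — PASS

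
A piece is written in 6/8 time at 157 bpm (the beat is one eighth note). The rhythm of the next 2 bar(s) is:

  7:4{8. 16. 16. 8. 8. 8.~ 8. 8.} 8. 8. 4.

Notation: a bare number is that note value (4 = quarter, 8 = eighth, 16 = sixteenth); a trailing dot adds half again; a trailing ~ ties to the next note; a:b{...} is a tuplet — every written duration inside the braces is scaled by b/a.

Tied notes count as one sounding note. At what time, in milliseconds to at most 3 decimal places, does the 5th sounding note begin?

note 5 onset = 18/7b = 982.712ms

1. 0.0ms @ 0 + 327.571ms (6/7)
2. 327.571ms @ 6/7 + 163.785ms (3/7)
3. 491.356ms @ 9/7 + 163.785ms (3/7)
4. 655.141ms @ 12/7 + 327.571ms (6/7)
5. 982.712ms @ 18/7 + 327.571ms (6/7)
6. 1310.282ms @ 24/7 + 655.141ms (12/7)
7. 1965.423ms @ 36/7 + 327.571ms (6/7)
8. 2292.994ms @ 6 + 573.248ms (3/2)
9. 2866.242ms @ 15/2 + 573.248ms (3/2)
10. 3439.49ms @ 9 + 1146.497ms (3)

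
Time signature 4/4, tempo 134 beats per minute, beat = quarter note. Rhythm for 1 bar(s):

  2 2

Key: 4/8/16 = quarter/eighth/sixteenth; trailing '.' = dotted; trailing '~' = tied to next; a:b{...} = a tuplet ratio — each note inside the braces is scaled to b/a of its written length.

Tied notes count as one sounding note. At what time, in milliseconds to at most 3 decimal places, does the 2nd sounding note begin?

1. 0.0ms @ 0 + 895.522ms (2)
2. 895.522ms @ 2 + 895.522ms (2)

note 2 onset = 2b = 895.522ms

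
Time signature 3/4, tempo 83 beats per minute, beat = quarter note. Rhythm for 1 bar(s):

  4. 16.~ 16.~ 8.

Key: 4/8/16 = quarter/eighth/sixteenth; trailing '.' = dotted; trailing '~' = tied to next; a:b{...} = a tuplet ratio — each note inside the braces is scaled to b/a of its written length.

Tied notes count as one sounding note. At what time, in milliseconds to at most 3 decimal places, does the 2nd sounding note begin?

note 2 onset = 3/2b = 1084.337ms

1. 0.0ms @ 0 + 1084.337ms (3/2)
2. 1084.337ms @ 3/2 + 1084.337ms (3/2)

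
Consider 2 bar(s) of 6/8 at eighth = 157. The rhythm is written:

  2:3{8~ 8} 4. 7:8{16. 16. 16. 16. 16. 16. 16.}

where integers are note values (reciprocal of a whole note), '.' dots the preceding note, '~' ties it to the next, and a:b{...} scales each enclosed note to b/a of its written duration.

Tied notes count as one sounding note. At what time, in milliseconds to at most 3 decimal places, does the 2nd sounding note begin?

note 2 onset = 3b = 1146.497ms

1. 0.0ms @ 0 + 1146.497ms (3)
2. 1146.497ms @ 3 + 1146.497ms (3)
3. 2292.994ms @ 6 + 327.571ms (6/7)
4. 2620.564ms @ 48/7 + 327.571ms (6/7)
5. 2948.135ms @ 54/7 + 327.571ms (6/7)
6. 3275.705ms @ 60/7 + 327.571ms (6/7)
7. 3603.276ms @ 66/7 + 327.571ms (6/7)
8. 3930.846ms @ 72/7 + 327.571ms (6/7)
9. 4258.417ms @ 78/7 + 327.571ms (6/7)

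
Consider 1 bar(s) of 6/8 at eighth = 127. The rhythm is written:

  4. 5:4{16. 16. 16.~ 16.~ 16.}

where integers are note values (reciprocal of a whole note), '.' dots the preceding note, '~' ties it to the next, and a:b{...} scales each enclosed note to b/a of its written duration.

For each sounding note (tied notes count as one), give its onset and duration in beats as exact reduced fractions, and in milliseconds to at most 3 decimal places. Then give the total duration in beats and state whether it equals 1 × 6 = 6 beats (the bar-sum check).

1) 0.0ms=0b +1417.323ms=3b
2) 1417.323ms=3b +283.465ms=3/5b
3) 1700.787ms=18/5b +283.465ms=3/5b
4) 1984.252ms=21/5b +850.394ms=9/5b
Σ=6b of 6 (127bpm 6/8) — PASS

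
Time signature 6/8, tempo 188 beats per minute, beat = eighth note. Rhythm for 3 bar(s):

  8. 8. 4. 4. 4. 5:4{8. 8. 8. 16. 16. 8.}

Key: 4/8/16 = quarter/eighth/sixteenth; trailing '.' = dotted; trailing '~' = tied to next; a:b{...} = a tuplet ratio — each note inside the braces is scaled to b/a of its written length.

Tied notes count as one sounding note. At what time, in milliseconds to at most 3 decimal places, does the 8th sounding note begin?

note 8 onset = 72/5b = 4595.745ms

1. 0.0ms @ 0 + 478.723ms (3/2)
2. 478.723ms @ 3/2 + 478.723ms (3/2)
3. 957.447ms @ 3 + 957.447ms (3)
4. 1914.894ms @ 6 + 957.447ms (3)
5. 2872.34ms @ 9 + 957.447ms (3)
6. 3829.787ms @ 12 + 382.979ms (6/5)
7. 4212.766ms @ 66/5 + 382.979ms (6/5)
8. 4595.745ms @ 72/5 + 382.979ms (6/5)
9. 4978.723ms @ 78/5 + 191.489ms (3/5)
10. 5170.213ms @ 81/5 + 191.489ms (3/5)
11. 5361.702ms @ 84/5 + 382.979ms (6/5)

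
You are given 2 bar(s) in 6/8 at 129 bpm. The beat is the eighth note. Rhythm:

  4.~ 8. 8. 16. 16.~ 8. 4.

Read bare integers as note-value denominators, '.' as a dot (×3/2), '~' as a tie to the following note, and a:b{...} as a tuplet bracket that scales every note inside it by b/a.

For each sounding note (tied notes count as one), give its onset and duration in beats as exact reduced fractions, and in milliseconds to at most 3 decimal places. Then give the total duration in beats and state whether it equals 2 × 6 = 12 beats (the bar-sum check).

1) 0.0ms=0b +2093.023ms=9/2b
2) 2093.023ms=9/2b +697.674ms=3/2b
3) 2790.698ms=6b +348.837ms=3/4b
4) 3139.535ms=27/4b +1046.512ms=9/4b
5) 4186.047ms=9b +1395.349ms=3b
Σ=12b of 12 (129bpm 6/8) — PASS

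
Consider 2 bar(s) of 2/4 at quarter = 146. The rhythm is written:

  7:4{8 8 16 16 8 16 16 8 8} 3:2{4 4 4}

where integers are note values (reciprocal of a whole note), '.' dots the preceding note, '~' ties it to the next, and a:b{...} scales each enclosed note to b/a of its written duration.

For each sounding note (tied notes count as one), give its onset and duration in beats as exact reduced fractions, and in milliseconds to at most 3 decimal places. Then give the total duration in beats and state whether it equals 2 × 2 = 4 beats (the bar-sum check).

1) 0.0ms=0b +117.417ms=2/7b
2) 117.417ms=2/7b +117.417ms=2/7b
3) 234.834ms=4/7b +58.708ms=1/7b
4) 293.542ms=5/7b +58.708ms=1/7b
5) 352.25ms=6/7b +117.417ms=2/7b
6) 469.667ms=8/7b +58.708ms=1/7b
7) 528.376ms=9/7b +58.708ms=1/7b
8) 587.084ms=10/7b +117.417ms=2/7b
9) 704.501ms=12/7b +117.417ms=2/7b
10) 821.918ms=2b +273.973ms=2/3b
11) 1095.89ms=8/3b +273.973ms=2/3b
12) 1369.863ms=10/3b +273.973ms=2/3b
Σ=4b of 4 (146bpm 2/4) — PASS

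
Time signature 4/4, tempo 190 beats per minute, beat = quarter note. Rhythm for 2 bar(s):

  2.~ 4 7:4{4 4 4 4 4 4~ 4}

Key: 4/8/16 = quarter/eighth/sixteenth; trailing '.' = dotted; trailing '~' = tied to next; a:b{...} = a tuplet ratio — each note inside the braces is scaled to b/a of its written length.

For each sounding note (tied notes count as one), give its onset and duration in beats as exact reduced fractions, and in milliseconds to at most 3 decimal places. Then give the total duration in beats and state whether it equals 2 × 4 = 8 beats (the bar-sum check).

1) 0.0ms=0b +1263.158ms=4b
2) 1263.158ms=4b +180.451ms=4/7b
3) 1443.609ms=32/7b +180.451ms=4/7b
4) 1624.06ms=36/7b +180.451ms=4/7b
5) 1804.511ms=40/7b +180.451ms=4/7b
6) 1984.962ms=44/7b +180.451ms=4/7b
7) 2165.414ms=48/7b +360.902ms=8/7b
Σ=8b of 8 (190bpm 4/4) — PASS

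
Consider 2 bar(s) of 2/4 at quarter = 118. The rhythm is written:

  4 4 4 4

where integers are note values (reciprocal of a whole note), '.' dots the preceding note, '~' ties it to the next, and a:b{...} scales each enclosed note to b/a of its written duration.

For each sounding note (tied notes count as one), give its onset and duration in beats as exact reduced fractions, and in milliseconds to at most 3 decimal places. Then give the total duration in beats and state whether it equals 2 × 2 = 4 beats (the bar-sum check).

1) 0.0ms=0b +508.475ms=1b
2) 508.475ms=1b +508.475ms=1b
3) 1016.949ms=2b +508.475ms=1b
4) 1525.424ms=3b +508.475ms=1b
Σ=4b of 4 (118bpm 2/4) — PASS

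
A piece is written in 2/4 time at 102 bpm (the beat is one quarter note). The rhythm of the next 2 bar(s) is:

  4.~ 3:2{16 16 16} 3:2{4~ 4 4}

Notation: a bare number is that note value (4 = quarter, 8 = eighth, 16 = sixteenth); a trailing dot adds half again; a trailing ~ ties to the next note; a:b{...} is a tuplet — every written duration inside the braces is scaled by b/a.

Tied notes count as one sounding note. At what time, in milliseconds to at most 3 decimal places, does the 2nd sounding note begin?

note 2 onset = 5/3b = 980.392ms

1. 0.0ms @ 0 + 980.392ms (5/3)
2. 980.392ms @ 5/3 + 98.039ms (1/6)
3. 1078.431ms @ 11/6 + 98.039ms (1/6)
4. 1176.471ms @ 2 + 784.314ms (4/3)
5. 1960.784ms @ 10/3 + 392.157ms (2/3)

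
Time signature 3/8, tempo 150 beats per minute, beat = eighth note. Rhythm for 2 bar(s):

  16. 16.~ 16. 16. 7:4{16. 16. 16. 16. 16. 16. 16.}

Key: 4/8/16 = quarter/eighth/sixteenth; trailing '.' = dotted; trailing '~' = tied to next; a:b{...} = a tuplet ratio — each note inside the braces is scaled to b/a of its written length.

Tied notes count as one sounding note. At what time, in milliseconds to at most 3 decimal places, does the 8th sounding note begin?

1. 0.0ms @ 0 + 300.0ms (3/4)
2. 300.0ms @ 3/4 + 600.0ms (3/2)
3. 900.0ms @ 9/4 + 300.0ms (3/4)
4. 1200.0ms @ 3 + 171.429ms (3/7)
5. 1371.429ms @ 24/7 + 171.429ms (3/7)
6. 1542.857ms @ 27/7 + 171.429ms (3/7)
7. 1714.286ms @ 30/7 + 171.429ms (3/7)
8. 1885.714ms @ 33/7 + 171.429ms (3/7)
9. 2057.143ms @ 36/7 + 171.429ms (3/7)
10. 2228.571ms @ 39/7 + 171.429ms (3/7)

note 8 onset = 33/7b = 1885.714ms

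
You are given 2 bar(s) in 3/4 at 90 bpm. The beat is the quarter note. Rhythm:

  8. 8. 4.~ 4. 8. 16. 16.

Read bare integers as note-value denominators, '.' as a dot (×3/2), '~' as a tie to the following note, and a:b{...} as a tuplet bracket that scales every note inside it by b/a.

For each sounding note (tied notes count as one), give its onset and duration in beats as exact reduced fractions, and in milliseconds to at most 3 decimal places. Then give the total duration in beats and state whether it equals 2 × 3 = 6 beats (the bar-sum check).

1) 0.0ms=0b +500.0ms=3/4b
2) 500.0ms=3/4b +500.0ms=3/4b
3) 1000.0ms=3/2b +2000.0ms=3b
4) 3000.0ms=9/2b +500.0ms=3/4b
5) 3500.0ms=21/4b +250.0ms=3/8b
6) 3750.0ms=45/8b +250.0ms=3/8b
Σ=6b of 6 (90bpm 3/4) — PASS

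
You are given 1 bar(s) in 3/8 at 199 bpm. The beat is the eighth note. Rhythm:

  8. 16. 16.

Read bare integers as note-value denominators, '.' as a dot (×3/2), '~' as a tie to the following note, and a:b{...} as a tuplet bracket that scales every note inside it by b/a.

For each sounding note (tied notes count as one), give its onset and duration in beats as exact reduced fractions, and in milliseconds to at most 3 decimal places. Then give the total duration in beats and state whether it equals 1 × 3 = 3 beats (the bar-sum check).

1) 0.0ms=0b +452.261ms=3/2b
2) 452.261ms=3/2b +226.131ms=3/4b
3) 678.392ms=9/4b +226.131ms=3/4b
Σ=3b of 3 (199bpm 3/8) — PASS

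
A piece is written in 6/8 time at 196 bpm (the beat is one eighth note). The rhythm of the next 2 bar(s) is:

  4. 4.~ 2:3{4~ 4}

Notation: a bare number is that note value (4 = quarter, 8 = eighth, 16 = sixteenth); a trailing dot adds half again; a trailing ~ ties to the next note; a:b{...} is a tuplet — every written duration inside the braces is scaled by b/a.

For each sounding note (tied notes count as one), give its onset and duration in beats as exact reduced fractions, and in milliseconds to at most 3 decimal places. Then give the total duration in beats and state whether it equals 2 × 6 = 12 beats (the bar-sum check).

1) 0.0ms=0b +918.367ms=3b
2) 918.367ms=3b +2755.102ms=9b
Σ=12b of 12 (196bpm 6/8) — PASS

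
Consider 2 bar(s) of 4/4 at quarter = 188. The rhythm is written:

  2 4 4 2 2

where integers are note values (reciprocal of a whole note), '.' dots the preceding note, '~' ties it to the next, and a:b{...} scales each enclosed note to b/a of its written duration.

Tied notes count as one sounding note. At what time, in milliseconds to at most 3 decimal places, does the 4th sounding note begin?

1. 0.0ms @ 0 + 638.298ms (2)
2. 638.298ms @ 2 + 319.149ms (1)
3. 957.447ms @ 3 + 319.149ms (1)
4. 1276.596ms @ 4 + 638.298ms (2)
5. 1914.894ms @ 6 + 638.298ms (2)

note 4 onset = 4b = 1276.596ms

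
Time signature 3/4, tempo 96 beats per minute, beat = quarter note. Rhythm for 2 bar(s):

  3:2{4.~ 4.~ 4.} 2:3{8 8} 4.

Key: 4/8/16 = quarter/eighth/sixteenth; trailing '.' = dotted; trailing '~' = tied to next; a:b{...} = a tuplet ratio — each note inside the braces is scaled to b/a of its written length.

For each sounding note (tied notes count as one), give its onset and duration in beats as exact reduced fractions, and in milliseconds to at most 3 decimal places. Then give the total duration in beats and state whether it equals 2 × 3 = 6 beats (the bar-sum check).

1) 0.0ms=0b +1875.0ms=3b
2) 1875.0ms=3b +468.75ms=3/4b
3) 2343.75ms=15/4b +468.75ms=3/4b
4) 2812.5ms=9/2b +937.5ms=3/2b
Σ=6b of 6 (96bpm 3/4) — PASS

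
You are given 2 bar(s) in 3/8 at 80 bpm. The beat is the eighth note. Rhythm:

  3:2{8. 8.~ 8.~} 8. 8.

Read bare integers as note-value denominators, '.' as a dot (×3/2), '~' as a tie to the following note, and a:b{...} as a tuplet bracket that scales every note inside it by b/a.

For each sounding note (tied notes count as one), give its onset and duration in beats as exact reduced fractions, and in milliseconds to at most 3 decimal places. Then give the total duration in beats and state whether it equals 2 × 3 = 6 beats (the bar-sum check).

1) 0.0ms=0b +750.0ms=1b
2) 750.0ms=1b +2625.0ms=7/2b
3) 3375.0ms=9/2b +1125.0ms=3/2b
Σ=6b of 6 (80bpm 3/8) — PASS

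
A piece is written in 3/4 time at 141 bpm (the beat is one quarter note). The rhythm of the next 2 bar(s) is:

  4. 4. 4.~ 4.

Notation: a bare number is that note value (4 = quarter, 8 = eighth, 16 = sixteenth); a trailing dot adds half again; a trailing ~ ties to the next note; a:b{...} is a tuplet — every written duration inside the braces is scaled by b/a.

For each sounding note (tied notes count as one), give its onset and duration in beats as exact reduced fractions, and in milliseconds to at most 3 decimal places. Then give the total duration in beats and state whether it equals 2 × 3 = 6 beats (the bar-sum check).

1) 0.0ms=0b +638.298ms=3/2b
2) 638.298ms=3/2b +638.298ms=3/2b
3) 1276.596ms=3b +1276.596ms=3b
Σ=6b of 6 (141bpm 3/4) — PASS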